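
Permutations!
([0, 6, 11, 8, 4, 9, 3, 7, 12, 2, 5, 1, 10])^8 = (1 2 5 12 3)(6 11 9 10 8)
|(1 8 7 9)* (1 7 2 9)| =|(1 8 2 9 7)| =5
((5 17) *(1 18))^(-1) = ((1 18)(5 17))^(-1) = (1 18)(5 17)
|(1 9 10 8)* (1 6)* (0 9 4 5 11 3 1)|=5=|(0 9 10 8 6)(1 4 5 11 3)|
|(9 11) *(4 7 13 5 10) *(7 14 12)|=14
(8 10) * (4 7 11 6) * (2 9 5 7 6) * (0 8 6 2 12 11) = (0 8 10 6 4 2 9 5 7)(11 12) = [8, 1, 9, 3, 2, 7, 4, 0, 10, 5, 6, 12, 11]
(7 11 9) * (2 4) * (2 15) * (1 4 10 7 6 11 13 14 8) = [0, 4, 10, 3, 15, 5, 11, 13, 1, 6, 7, 9, 12, 14, 8, 2] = (1 4 15 2 10 7 13 14 8)(6 11 9)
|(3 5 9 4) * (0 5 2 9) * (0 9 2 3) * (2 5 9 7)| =|(0 9 4)(2 5 7)| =3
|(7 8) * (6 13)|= |(6 13)(7 8)|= 2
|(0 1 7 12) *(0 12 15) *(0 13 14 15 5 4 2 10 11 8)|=9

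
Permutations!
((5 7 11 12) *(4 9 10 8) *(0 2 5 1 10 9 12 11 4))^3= ((0 2 5 7 4 12 1 10 8))^3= (0 7 1)(2 4 10)(5 12 8)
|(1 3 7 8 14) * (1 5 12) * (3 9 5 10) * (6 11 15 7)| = 8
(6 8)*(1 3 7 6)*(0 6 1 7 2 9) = (0 6 8 7 1 3 2 9) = [6, 3, 9, 2, 4, 5, 8, 1, 7, 0]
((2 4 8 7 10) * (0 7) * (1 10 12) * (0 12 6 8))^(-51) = (0 8 10)(1 4 6)(2 7 12)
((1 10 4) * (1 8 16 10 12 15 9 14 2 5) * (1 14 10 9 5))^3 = (1 5)(2 15)(4 9 8 10 16)(12 14)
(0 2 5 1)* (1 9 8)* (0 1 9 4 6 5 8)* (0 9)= (9)(0 2 8)(4 6 5)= [2, 1, 8, 3, 6, 4, 5, 7, 0, 9]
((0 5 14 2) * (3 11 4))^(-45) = (0 2 14 5)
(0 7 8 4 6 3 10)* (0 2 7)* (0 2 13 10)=(0 2 7 8 4 6 3)(10 13)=[2, 1, 7, 0, 6, 5, 3, 8, 4, 9, 13, 11, 12, 10]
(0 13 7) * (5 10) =(0 13 7)(5 10) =[13, 1, 2, 3, 4, 10, 6, 0, 8, 9, 5, 11, 12, 7]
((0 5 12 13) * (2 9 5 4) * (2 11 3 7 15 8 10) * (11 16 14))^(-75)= ((0 4 16 14 11 3 7 15 8 10 2 9 5 12 13))^(-75)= (16)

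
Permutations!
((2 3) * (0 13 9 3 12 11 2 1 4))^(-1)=(0 4 1 3 9 13)(2 11 12)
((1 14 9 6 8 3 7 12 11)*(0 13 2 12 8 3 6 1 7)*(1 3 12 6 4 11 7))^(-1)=(0 3 9 14 1 11 4 8 7 12 6 2 13)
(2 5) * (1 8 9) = (1 8 9)(2 5) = [0, 8, 5, 3, 4, 2, 6, 7, 9, 1]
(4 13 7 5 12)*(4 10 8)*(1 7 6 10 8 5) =(1 7)(4 13 6 10 5 12 8) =[0, 7, 2, 3, 13, 12, 10, 1, 4, 9, 5, 11, 8, 6]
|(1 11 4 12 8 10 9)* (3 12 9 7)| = |(1 11 4 9)(3 12 8 10 7)| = 20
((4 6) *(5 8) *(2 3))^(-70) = ((2 3)(4 6)(5 8))^(-70) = (8)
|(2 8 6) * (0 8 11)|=5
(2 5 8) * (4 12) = (2 5 8)(4 12) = [0, 1, 5, 3, 12, 8, 6, 7, 2, 9, 10, 11, 4]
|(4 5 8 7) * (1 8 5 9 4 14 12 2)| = 6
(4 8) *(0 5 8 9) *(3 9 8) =(0 5 3 9)(4 8) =[5, 1, 2, 9, 8, 3, 6, 7, 4, 0]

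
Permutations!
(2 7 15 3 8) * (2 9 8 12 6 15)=(2 7)(3 12 6 15)(8 9)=[0, 1, 7, 12, 4, 5, 15, 2, 9, 8, 10, 11, 6, 13, 14, 3]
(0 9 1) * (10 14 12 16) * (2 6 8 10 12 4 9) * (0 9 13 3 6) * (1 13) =[2, 9, 0, 6, 1, 5, 8, 7, 10, 13, 14, 11, 16, 3, 4, 15, 12] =(0 2)(1 9 13 3 6 8 10 14 4)(12 16)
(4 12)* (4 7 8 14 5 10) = (4 12 7 8 14 5 10) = [0, 1, 2, 3, 12, 10, 6, 8, 14, 9, 4, 11, 7, 13, 5]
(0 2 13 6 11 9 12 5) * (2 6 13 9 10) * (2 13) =(0 6 11 10 13 2 9 12 5) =[6, 1, 9, 3, 4, 0, 11, 7, 8, 12, 13, 10, 5, 2]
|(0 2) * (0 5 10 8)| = |(0 2 5 10 8)| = 5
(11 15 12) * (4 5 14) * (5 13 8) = [0, 1, 2, 3, 13, 14, 6, 7, 5, 9, 10, 15, 11, 8, 4, 12] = (4 13 8 5 14)(11 15 12)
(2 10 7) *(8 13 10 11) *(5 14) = [0, 1, 11, 3, 4, 14, 6, 2, 13, 9, 7, 8, 12, 10, 5] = (2 11 8 13 10 7)(5 14)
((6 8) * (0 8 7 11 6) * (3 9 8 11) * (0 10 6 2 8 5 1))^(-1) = ((0 11 2 8 10 6 7 3 9 5 1))^(-1) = (0 1 5 9 3 7 6 10 8 2 11)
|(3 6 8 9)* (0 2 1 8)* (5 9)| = 8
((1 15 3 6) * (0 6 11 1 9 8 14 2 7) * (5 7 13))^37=((0 6 9 8 14 2 13 5 7)(1 15 3 11))^37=(0 6 9 8 14 2 13 5 7)(1 15 3 11)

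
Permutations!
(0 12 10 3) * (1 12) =(0 1 12 10 3) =[1, 12, 2, 0, 4, 5, 6, 7, 8, 9, 3, 11, 10]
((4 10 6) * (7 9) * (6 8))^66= (4 8)(6 10)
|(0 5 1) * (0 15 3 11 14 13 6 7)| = |(0 5 1 15 3 11 14 13 6 7)| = 10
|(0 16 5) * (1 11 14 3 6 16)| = 8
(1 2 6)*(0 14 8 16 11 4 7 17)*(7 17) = [14, 2, 6, 3, 17, 5, 1, 7, 16, 9, 10, 4, 12, 13, 8, 15, 11, 0] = (0 14 8 16 11 4 17)(1 2 6)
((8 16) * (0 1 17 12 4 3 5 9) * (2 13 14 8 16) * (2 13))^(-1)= (0 9 5 3 4 12 17 1)(8 14 13)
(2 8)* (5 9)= (2 8)(5 9)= [0, 1, 8, 3, 4, 9, 6, 7, 2, 5]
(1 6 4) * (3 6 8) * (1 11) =[0, 8, 2, 6, 11, 5, 4, 7, 3, 9, 10, 1] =(1 8 3 6 4 11)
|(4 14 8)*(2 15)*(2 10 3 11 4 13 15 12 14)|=10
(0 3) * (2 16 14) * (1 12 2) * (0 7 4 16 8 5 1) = (0 3 7 4 16 14)(1 12 2 8 5) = [3, 12, 8, 7, 16, 1, 6, 4, 5, 9, 10, 11, 2, 13, 0, 15, 14]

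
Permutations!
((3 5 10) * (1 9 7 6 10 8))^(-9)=((1 9 7 6 10 3 5 8))^(-9)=(1 8 5 3 10 6 7 9)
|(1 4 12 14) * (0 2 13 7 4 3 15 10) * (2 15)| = |(0 15 10)(1 3 2 13 7 4 12 14)| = 24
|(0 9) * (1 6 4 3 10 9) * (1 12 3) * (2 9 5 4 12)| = |(0 2 9)(1 6 12 3 10 5 4)| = 21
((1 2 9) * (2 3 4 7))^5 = ((1 3 4 7 2 9))^5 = (1 9 2 7 4 3)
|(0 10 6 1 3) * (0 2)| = |(0 10 6 1 3 2)| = 6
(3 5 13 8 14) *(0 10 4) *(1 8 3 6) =(0 10 4)(1 8 14 6)(3 5 13) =[10, 8, 2, 5, 0, 13, 1, 7, 14, 9, 4, 11, 12, 3, 6]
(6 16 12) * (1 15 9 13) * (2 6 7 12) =(1 15 9 13)(2 6 16)(7 12) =[0, 15, 6, 3, 4, 5, 16, 12, 8, 13, 10, 11, 7, 1, 14, 9, 2]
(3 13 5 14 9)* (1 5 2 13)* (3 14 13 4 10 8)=(1 5 13 2 4 10 8 3)(9 14)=[0, 5, 4, 1, 10, 13, 6, 7, 3, 14, 8, 11, 12, 2, 9]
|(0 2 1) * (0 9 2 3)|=6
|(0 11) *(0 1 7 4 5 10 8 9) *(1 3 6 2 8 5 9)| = |(0 11 3 6 2 8 1 7 4 9)(5 10)| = 10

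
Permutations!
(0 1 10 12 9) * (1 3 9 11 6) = (0 3 9)(1 10 12 11 6) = [3, 10, 2, 9, 4, 5, 1, 7, 8, 0, 12, 6, 11]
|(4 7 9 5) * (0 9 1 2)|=7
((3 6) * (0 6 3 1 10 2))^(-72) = ((0 6 1 10 2))^(-72) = (0 10 6 2 1)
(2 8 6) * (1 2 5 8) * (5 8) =(1 2)(6 8) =[0, 2, 1, 3, 4, 5, 8, 7, 6]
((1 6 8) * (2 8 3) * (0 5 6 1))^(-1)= (0 8 2 3 6 5)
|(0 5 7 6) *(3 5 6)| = 6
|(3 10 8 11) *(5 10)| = 5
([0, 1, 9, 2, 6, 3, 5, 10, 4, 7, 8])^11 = (2 7 8 6 3 9 10 4 5)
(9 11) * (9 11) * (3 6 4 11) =(3 6 4 11) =[0, 1, 2, 6, 11, 5, 4, 7, 8, 9, 10, 3]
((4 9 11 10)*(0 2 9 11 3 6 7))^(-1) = ((0 2 9 3 6 7)(4 11 10))^(-1) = (0 7 6 3 9 2)(4 10 11)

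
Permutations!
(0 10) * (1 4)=(0 10)(1 4)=[10, 4, 2, 3, 1, 5, 6, 7, 8, 9, 0]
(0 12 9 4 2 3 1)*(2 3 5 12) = (0 2 5 12 9 4 3 1) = [2, 0, 5, 1, 3, 12, 6, 7, 8, 4, 10, 11, 9]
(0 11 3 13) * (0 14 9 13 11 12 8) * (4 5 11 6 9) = (0 12 8)(3 6 9 13 14 4 5 11) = [12, 1, 2, 6, 5, 11, 9, 7, 0, 13, 10, 3, 8, 14, 4]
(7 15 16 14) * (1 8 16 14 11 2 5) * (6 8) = (1 6 8 16 11 2 5)(7 15 14) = [0, 6, 5, 3, 4, 1, 8, 15, 16, 9, 10, 2, 12, 13, 7, 14, 11]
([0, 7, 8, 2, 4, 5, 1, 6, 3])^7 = [0, 7, 8, 2, 4, 5, 1, 6, 3]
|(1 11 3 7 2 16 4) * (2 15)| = 8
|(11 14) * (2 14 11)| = |(2 14)| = 2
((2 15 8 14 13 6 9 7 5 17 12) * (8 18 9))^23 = (2 12 17 5 7 9 18 15)(6 13 14 8)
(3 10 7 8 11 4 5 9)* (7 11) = (3 10 11 4 5 9)(7 8) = [0, 1, 2, 10, 5, 9, 6, 8, 7, 3, 11, 4]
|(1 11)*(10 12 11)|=|(1 10 12 11)|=4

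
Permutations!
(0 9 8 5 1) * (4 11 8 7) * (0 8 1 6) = (0 9 7 4 11 1 8 5 6) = [9, 8, 2, 3, 11, 6, 0, 4, 5, 7, 10, 1]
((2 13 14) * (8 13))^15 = (2 14 13 8)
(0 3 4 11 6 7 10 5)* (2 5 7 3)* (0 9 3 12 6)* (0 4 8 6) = [2, 1, 5, 8, 11, 9, 12, 10, 6, 3, 7, 4, 0] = (0 2 5 9 3 8 6 12)(4 11)(7 10)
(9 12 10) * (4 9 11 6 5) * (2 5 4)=[0, 1, 5, 3, 9, 2, 4, 7, 8, 12, 11, 6, 10]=(2 5)(4 9 12 10 11 6)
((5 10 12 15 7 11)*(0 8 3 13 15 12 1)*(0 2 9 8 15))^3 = ((0 15 7 11 5 10 1 2 9 8 3 13))^3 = (0 11 1 8)(2 3 15 5)(7 10 9 13)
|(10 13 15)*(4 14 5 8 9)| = 15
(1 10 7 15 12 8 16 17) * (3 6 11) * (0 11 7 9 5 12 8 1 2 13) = (0 11 3 6 7 15 8 16 17 2 13)(1 10 9 5 12) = [11, 10, 13, 6, 4, 12, 7, 15, 16, 5, 9, 3, 1, 0, 14, 8, 17, 2]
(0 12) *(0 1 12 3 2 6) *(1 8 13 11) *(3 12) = (0 12 8 13 11 1 3 2 6) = [12, 3, 6, 2, 4, 5, 0, 7, 13, 9, 10, 1, 8, 11]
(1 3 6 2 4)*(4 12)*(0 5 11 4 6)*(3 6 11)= [5, 6, 12, 0, 1, 3, 2, 7, 8, 9, 10, 4, 11]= (0 5 3)(1 6 2 12 11 4)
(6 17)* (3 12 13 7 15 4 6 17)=[0, 1, 2, 12, 6, 5, 3, 15, 8, 9, 10, 11, 13, 7, 14, 4, 16, 17]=(17)(3 12 13 7 15 4 6)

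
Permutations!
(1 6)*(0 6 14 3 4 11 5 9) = (0 6 1 14 3 4 11 5 9) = [6, 14, 2, 4, 11, 9, 1, 7, 8, 0, 10, 5, 12, 13, 3]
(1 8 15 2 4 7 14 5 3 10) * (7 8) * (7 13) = (1 13 7 14 5 3 10)(2 4 8 15) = [0, 13, 4, 10, 8, 3, 6, 14, 15, 9, 1, 11, 12, 7, 5, 2]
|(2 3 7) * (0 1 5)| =|(0 1 5)(2 3 7)| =3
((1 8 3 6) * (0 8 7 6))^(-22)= ((0 8 3)(1 7 6))^(-22)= (0 3 8)(1 6 7)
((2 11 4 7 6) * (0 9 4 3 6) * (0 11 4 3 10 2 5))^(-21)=((0 9 3 6 5)(2 4 7 11 10))^(-21)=(0 5 6 3 9)(2 10 11 7 4)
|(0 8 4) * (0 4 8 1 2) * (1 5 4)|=|(8)(0 5 4 1 2)|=5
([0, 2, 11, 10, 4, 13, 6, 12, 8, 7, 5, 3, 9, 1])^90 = [0, 13, 1, 11, 4, 10, 6, 7, 8, 9, 3, 2, 12, 5]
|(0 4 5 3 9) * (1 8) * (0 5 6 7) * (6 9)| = 14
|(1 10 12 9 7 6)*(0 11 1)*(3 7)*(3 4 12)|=21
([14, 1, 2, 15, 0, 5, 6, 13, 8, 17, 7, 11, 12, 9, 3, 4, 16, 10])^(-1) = [4, 1, 2, 14, 15, 5, 6, 10, 8, 13, 17, 11, 12, 7, 0, 3, 16, 9]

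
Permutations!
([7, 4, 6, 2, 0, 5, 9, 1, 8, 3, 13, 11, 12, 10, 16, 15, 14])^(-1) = (0 4 1 7)(2 3 9 6)(10 13)(14 16)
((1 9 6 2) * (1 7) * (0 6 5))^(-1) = (0 5 9 1 7 2 6)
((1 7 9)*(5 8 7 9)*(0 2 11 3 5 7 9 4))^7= ((0 2 11 3 5 8 9 1 4))^7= (0 1 8 3 2 4 9 5 11)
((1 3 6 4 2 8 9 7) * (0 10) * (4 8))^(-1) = ((0 10)(1 3 6 8 9 7)(2 4))^(-1) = (0 10)(1 7 9 8 6 3)(2 4)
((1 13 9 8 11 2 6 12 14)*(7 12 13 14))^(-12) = (14)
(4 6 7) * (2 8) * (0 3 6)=(0 3 6 7 4)(2 8)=[3, 1, 8, 6, 0, 5, 7, 4, 2]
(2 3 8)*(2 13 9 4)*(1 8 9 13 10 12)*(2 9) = (13)(1 8 10 12)(2 3)(4 9) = [0, 8, 3, 2, 9, 5, 6, 7, 10, 4, 12, 11, 1, 13]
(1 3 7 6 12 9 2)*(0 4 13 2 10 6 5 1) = [4, 3, 0, 7, 13, 1, 12, 5, 8, 10, 6, 11, 9, 2] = (0 4 13 2)(1 3 7 5)(6 12 9 10)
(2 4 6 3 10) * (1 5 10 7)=(1 5 10 2 4 6 3 7)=[0, 5, 4, 7, 6, 10, 3, 1, 8, 9, 2]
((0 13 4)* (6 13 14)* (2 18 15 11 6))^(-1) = (0 4 13 6 11 15 18 2 14) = ((0 14 2 18 15 11 6 13 4))^(-1)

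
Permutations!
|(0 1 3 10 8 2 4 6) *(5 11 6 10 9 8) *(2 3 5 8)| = |(0 1 5 11 6)(2 4 10 8 3 9)| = 30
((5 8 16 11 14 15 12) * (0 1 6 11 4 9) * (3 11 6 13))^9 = (0 8 14 1 16 15 13 4 12 3 9 5 11)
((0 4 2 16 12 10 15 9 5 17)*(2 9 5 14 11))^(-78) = ((0 4 9 14 11 2 16 12 10 15 5 17))^(-78) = (0 16)(2 17)(4 12)(5 11)(9 10)(14 15)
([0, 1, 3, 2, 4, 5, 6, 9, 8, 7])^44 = [0, 1, 2, 3, 4, 5, 6, 7, 8, 9]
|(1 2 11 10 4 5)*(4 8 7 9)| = 9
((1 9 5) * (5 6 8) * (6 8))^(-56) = (9)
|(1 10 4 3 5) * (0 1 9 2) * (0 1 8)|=14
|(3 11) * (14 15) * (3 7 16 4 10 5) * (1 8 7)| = |(1 8 7 16 4 10 5 3 11)(14 15)| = 18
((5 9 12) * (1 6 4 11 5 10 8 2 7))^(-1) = ((1 6 4 11 5 9 12 10 8 2 7))^(-1) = (1 7 2 8 10 12 9 5 11 4 6)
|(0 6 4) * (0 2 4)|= |(0 6)(2 4)|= 2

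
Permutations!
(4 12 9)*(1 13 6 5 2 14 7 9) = [0, 13, 14, 3, 12, 2, 5, 9, 8, 4, 10, 11, 1, 6, 7] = (1 13 6 5 2 14 7 9 4 12)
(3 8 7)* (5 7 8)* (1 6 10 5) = (1 6 10 5 7 3) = [0, 6, 2, 1, 4, 7, 10, 3, 8, 9, 5]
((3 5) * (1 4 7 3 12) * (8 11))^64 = ((1 4 7 3 5 12)(8 11))^64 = (1 5 7)(3 4 12)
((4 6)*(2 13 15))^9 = (15)(4 6)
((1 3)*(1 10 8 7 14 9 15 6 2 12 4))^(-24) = (15)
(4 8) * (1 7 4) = (1 7 4 8) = [0, 7, 2, 3, 8, 5, 6, 4, 1]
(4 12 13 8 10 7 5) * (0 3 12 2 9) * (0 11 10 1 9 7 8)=(0 3 12 13)(1 9 11 10 8)(2 7 5 4)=[3, 9, 7, 12, 2, 4, 6, 5, 1, 11, 8, 10, 13, 0]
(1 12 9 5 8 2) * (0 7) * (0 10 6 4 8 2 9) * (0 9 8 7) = [0, 12, 1, 3, 7, 2, 4, 10, 8, 5, 6, 11, 9] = (1 12 9 5 2)(4 7 10 6)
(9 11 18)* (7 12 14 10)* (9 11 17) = (7 12 14 10)(9 17)(11 18) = [0, 1, 2, 3, 4, 5, 6, 12, 8, 17, 7, 18, 14, 13, 10, 15, 16, 9, 11]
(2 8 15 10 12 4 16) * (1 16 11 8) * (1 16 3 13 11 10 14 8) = [0, 3, 16, 13, 10, 5, 6, 7, 15, 9, 12, 1, 4, 11, 8, 14, 2] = (1 3 13 11)(2 16)(4 10 12)(8 15 14)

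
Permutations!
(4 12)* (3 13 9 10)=(3 13 9 10)(4 12)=[0, 1, 2, 13, 12, 5, 6, 7, 8, 10, 3, 11, 4, 9]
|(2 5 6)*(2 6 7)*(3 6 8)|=|(2 5 7)(3 6 8)|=3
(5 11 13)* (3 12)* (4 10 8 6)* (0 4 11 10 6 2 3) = (0 4 6 11 13 5 10 8 2 3 12) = [4, 1, 3, 12, 6, 10, 11, 7, 2, 9, 8, 13, 0, 5]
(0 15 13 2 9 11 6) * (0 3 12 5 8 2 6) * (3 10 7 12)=(0 15 13 6 10 7 12 5 8 2 9 11)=[15, 1, 9, 3, 4, 8, 10, 12, 2, 11, 7, 0, 5, 6, 14, 13]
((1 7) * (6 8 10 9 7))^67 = ((1 6 8 10 9 7))^67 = (1 6 8 10 9 7)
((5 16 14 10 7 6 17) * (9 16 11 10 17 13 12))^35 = (5 10 6 12 16 17 11 7 13 9 14)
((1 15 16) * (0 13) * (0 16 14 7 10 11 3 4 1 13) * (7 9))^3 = (1 9 11)(3 15 7)(4 14 10)(13 16)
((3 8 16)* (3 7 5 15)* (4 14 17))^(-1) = (3 15 5 7 16 8)(4 17 14)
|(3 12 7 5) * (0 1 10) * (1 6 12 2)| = |(0 6 12 7 5 3 2 1 10)| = 9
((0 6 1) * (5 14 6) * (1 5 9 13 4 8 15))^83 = ((0 9 13 4 8 15 1)(5 14 6))^83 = (0 1 15 8 4 13 9)(5 6 14)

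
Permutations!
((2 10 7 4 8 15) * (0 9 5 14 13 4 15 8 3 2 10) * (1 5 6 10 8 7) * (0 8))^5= (0 5 2 9 14 8 6 13 7 10 4 15 1 3)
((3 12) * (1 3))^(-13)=(1 12 3)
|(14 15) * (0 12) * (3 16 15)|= |(0 12)(3 16 15 14)|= 4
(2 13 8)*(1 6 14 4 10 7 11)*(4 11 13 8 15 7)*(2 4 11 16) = (1 6 14 16 2 8 4 10 11)(7 13 15) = [0, 6, 8, 3, 10, 5, 14, 13, 4, 9, 11, 1, 12, 15, 16, 7, 2]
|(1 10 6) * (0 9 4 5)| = |(0 9 4 5)(1 10 6)| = 12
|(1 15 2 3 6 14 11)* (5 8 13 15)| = 10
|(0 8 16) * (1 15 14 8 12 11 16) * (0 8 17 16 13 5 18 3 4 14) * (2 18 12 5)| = |(0 5 12 11 13 2 18 3 4 14 17 16 8 1 15)| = 15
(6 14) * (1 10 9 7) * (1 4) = (1 10 9 7 4)(6 14) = [0, 10, 2, 3, 1, 5, 14, 4, 8, 7, 9, 11, 12, 13, 6]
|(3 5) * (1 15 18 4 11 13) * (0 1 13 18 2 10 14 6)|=|(0 1 15 2 10 14 6)(3 5)(4 11 18)|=42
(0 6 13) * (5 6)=(0 5 6 13)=[5, 1, 2, 3, 4, 6, 13, 7, 8, 9, 10, 11, 12, 0]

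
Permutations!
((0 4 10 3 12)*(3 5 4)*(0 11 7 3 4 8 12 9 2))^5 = ((0 4 10 5 8 12 11 7 3 9 2))^5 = (0 12 2 8 9 5 3 10 7 4 11)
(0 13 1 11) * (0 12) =(0 13 1 11 12) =[13, 11, 2, 3, 4, 5, 6, 7, 8, 9, 10, 12, 0, 1]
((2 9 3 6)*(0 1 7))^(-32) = ((0 1 7)(2 9 3 6))^(-32) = (9)(0 1 7)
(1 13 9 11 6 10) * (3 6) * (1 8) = (1 13 9 11 3 6 10 8) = [0, 13, 2, 6, 4, 5, 10, 7, 1, 11, 8, 3, 12, 9]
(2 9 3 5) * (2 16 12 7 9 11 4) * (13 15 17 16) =(2 11 4)(3 5 13 15 17 16 12 7 9) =[0, 1, 11, 5, 2, 13, 6, 9, 8, 3, 10, 4, 7, 15, 14, 17, 12, 16]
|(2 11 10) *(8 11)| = |(2 8 11 10)| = 4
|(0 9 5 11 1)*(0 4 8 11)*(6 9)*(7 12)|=|(0 6 9 5)(1 4 8 11)(7 12)|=4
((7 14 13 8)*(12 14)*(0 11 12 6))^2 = (0 12 13 7)(6 11 14 8)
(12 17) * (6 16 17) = (6 16 17 12) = [0, 1, 2, 3, 4, 5, 16, 7, 8, 9, 10, 11, 6, 13, 14, 15, 17, 12]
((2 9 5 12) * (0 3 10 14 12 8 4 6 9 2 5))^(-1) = (0 9 6 4 8 5 12 14 10 3)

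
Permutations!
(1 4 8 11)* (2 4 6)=(1 6 2 4 8 11)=[0, 6, 4, 3, 8, 5, 2, 7, 11, 9, 10, 1]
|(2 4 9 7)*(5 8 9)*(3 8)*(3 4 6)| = 6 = |(2 6 3 8 9 7)(4 5)|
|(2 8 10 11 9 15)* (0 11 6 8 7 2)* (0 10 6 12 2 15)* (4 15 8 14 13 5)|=33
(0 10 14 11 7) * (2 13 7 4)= (0 10 14 11 4 2 13 7)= [10, 1, 13, 3, 2, 5, 6, 0, 8, 9, 14, 4, 12, 7, 11]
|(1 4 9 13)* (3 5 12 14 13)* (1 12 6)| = 6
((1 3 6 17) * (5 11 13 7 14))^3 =((1 3 6 17)(5 11 13 7 14))^3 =(1 17 6 3)(5 7 11 14 13)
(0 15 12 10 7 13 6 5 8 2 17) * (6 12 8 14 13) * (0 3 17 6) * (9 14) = (0 15 8 2 6 5 9 14 13 12 10 7)(3 17) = [15, 1, 6, 17, 4, 9, 5, 0, 2, 14, 7, 11, 10, 12, 13, 8, 16, 3]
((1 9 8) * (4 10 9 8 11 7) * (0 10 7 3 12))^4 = (0 3 9)(10 12 11) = ((0 10 9 11 3 12)(1 8)(4 7))^4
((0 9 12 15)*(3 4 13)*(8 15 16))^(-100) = ((0 9 12 16 8 15)(3 4 13))^(-100) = (0 12 8)(3 13 4)(9 16 15)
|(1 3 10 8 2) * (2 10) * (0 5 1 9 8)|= |(0 5 1 3 2 9 8 10)|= 8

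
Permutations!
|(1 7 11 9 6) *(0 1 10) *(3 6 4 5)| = 10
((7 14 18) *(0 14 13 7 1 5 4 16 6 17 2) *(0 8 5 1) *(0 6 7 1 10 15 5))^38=((0 14 18 6 17 2 8)(1 10 15 5 4 16 7 13))^38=(0 6 8 18 2 14 17)(1 7 4 15)(5 10 13 16)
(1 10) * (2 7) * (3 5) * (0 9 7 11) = (0 9 7 2 11)(1 10)(3 5) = [9, 10, 11, 5, 4, 3, 6, 2, 8, 7, 1, 0]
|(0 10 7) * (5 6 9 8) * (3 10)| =|(0 3 10 7)(5 6 9 8)| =4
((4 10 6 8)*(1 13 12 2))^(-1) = (1 2 12 13)(4 8 6 10)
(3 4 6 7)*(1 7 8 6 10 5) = [0, 7, 2, 4, 10, 1, 8, 3, 6, 9, 5] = (1 7 3 4 10 5)(6 8)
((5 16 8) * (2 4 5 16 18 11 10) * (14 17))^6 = (18)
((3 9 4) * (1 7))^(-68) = (3 9 4)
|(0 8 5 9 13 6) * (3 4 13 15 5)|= 6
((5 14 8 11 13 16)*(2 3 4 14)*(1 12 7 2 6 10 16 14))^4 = ((1 12 7 2 3 4)(5 6 10 16)(8 11 13 14))^4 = (16)(1 3 7)(2 12 4)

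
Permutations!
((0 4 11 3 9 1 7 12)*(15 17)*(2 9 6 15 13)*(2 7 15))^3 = ((0 4 11 3 6 2 9 1 15 17 13 7 12))^3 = (0 3 9 17 12 11 2 15 7 4 6 1 13)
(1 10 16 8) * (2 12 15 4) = (1 10 16 8)(2 12 15 4) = [0, 10, 12, 3, 2, 5, 6, 7, 1, 9, 16, 11, 15, 13, 14, 4, 8]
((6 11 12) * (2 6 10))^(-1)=((2 6 11 12 10))^(-1)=(2 10 12 11 6)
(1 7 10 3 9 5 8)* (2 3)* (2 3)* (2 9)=(1 7 10 3 2 9 5 8)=[0, 7, 9, 2, 4, 8, 6, 10, 1, 5, 3]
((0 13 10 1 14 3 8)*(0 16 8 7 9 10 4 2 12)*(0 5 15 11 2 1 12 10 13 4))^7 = (0 13 9 7 3 14 1 4)(2 10 12 5 15 11)(8 16)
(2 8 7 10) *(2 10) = [0, 1, 8, 3, 4, 5, 6, 2, 7, 9, 10] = (10)(2 8 7)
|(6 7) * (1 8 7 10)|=5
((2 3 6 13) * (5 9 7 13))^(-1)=(2 13 7 9 5 6 3)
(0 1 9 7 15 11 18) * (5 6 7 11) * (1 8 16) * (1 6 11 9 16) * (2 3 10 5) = [8, 16, 3, 10, 4, 11, 7, 15, 1, 9, 5, 18, 12, 13, 14, 2, 6, 17, 0] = (0 8 1 16 6 7 15 2 3 10 5 11 18)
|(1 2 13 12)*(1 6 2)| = |(2 13 12 6)| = 4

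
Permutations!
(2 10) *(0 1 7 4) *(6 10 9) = (0 1 7 4)(2 9 6 10) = [1, 7, 9, 3, 0, 5, 10, 4, 8, 6, 2]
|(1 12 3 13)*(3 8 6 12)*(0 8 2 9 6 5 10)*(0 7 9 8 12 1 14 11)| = 14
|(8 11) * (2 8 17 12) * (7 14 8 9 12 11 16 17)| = |(2 9 12)(7 14 8 16 17 11)| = 6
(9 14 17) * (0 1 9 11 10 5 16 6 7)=(0 1 9 14 17 11 10 5 16 6 7)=[1, 9, 2, 3, 4, 16, 7, 0, 8, 14, 5, 10, 12, 13, 17, 15, 6, 11]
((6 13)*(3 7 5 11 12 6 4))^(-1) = (3 4 13 6 12 11 5 7)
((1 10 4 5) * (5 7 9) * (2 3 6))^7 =(1 10 4 7 9 5)(2 3 6)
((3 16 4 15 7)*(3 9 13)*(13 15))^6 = (3 4)(13 16)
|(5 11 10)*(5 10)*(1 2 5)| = 4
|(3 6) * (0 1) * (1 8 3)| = |(0 8 3 6 1)| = 5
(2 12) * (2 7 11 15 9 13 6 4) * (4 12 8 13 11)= (2 8 13 6 12 7 4)(9 11 15)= [0, 1, 8, 3, 2, 5, 12, 4, 13, 11, 10, 15, 7, 6, 14, 9]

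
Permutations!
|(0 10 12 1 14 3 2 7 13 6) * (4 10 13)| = |(0 13 6)(1 14 3 2 7 4 10 12)| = 24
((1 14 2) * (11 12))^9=(14)(11 12)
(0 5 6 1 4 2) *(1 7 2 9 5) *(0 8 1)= (1 4 9 5 6 7 2 8)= [0, 4, 8, 3, 9, 6, 7, 2, 1, 5]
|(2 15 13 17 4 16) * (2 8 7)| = 8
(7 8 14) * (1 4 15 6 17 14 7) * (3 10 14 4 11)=(1 11 3 10 14)(4 15 6 17)(7 8)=[0, 11, 2, 10, 15, 5, 17, 8, 7, 9, 14, 3, 12, 13, 1, 6, 16, 4]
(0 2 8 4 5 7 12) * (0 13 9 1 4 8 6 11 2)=(1 4 5 7 12 13 9)(2 6 11)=[0, 4, 6, 3, 5, 7, 11, 12, 8, 1, 10, 2, 13, 9]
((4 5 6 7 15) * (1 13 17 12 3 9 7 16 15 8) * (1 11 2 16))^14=((1 13 17 12 3 9 7 8 11 2 16 15 4 5 6))^14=(1 6 5 4 15 16 2 11 8 7 9 3 12 17 13)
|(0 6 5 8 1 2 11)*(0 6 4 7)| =6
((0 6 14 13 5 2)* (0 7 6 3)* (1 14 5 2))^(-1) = ((0 3)(1 14 13 2 7 6 5))^(-1) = (0 3)(1 5 6 7 2 13 14)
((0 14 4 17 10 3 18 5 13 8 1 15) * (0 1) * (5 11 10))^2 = ((0 14 4 17 5 13 8)(1 15)(3 18 11 10))^2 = (0 4 5 8 14 17 13)(3 11)(10 18)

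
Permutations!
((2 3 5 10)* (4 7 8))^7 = (2 10 5 3)(4 7 8)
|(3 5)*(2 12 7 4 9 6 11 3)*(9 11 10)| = 21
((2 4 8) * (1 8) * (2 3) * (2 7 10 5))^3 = (1 7 2 8 10 4 3 5)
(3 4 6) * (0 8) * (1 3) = [8, 3, 2, 4, 6, 5, 1, 7, 0] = (0 8)(1 3 4 6)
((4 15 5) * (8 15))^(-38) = (4 15)(5 8)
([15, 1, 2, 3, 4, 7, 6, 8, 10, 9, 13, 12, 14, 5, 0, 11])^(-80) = (15)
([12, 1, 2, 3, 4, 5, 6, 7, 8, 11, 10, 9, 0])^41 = (0 12)(9 11)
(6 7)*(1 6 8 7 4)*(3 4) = (1 6 3 4)(7 8) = [0, 6, 2, 4, 1, 5, 3, 8, 7]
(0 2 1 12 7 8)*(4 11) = (0 2 1 12 7 8)(4 11) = [2, 12, 1, 3, 11, 5, 6, 8, 0, 9, 10, 4, 7]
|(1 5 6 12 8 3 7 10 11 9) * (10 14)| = |(1 5 6 12 8 3 7 14 10 11 9)| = 11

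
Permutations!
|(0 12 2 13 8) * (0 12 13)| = |(0 13 8 12 2)| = 5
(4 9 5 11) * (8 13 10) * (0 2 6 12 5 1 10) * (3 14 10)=(0 2 6 12 5 11 4 9 1 3 14 10 8 13)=[2, 3, 6, 14, 9, 11, 12, 7, 13, 1, 8, 4, 5, 0, 10]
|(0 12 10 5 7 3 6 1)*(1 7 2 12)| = 12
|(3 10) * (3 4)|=3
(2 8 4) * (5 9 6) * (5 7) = (2 8 4)(5 9 6 7) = [0, 1, 8, 3, 2, 9, 7, 5, 4, 6]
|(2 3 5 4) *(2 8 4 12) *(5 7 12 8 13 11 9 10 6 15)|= 36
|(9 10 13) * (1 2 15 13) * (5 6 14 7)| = |(1 2 15 13 9 10)(5 6 14 7)| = 12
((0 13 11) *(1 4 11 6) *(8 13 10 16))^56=(0 16 13 1 11 10 8 6 4)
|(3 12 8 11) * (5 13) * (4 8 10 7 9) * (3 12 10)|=8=|(3 10 7 9 4 8 11 12)(5 13)|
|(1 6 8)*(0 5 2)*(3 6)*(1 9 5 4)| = 9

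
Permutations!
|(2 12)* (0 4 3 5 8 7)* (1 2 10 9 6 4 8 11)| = 30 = |(0 8 7)(1 2 12 10 9 6 4 3 5 11)|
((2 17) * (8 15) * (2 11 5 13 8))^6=(2 15 8 13 5 11 17)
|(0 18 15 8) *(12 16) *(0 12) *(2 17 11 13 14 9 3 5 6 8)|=15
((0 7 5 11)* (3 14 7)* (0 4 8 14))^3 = ((0 3)(4 8 14 7 5 11))^3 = (0 3)(4 7)(5 8)(11 14)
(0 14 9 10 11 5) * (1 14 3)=(0 3 1 14 9 10 11 5)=[3, 14, 2, 1, 4, 0, 6, 7, 8, 10, 11, 5, 12, 13, 9]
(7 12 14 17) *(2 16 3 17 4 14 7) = (2 16 3 17)(4 14)(7 12) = [0, 1, 16, 17, 14, 5, 6, 12, 8, 9, 10, 11, 7, 13, 4, 15, 3, 2]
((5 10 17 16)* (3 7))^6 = ((3 7)(5 10 17 16))^6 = (5 17)(10 16)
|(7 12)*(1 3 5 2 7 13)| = |(1 3 5 2 7 12 13)| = 7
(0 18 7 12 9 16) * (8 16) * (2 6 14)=[18, 1, 6, 3, 4, 5, 14, 12, 16, 8, 10, 11, 9, 13, 2, 15, 0, 17, 7]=(0 18 7 12 9 8 16)(2 6 14)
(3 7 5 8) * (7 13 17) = (3 13 17 7 5 8) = [0, 1, 2, 13, 4, 8, 6, 5, 3, 9, 10, 11, 12, 17, 14, 15, 16, 7]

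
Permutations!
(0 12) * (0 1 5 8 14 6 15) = [12, 5, 2, 3, 4, 8, 15, 7, 14, 9, 10, 11, 1, 13, 6, 0] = (0 12 1 5 8 14 6 15)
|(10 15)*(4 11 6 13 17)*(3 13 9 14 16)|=18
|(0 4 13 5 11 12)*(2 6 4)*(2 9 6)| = |(0 9 6 4 13 5 11 12)| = 8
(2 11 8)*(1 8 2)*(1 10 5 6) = (1 8 10 5 6)(2 11) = [0, 8, 11, 3, 4, 6, 1, 7, 10, 9, 5, 2]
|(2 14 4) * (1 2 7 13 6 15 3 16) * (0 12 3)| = 12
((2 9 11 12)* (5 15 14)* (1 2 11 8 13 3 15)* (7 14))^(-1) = (1 5 14 7 15 3 13 8 9 2)(11 12)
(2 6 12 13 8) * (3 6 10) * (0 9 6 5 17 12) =(0 9 6)(2 10 3 5 17 12 13 8) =[9, 1, 10, 5, 4, 17, 0, 7, 2, 6, 3, 11, 13, 8, 14, 15, 16, 12]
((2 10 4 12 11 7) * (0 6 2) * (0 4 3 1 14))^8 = (0 6 2 10 3 1 14)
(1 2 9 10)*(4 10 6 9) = (1 2 4 10)(6 9) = [0, 2, 4, 3, 10, 5, 9, 7, 8, 6, 1]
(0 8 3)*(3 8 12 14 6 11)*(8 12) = (0 8 12 14 6 11 3) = [8, 1, 2, 0, 4, 5, 11, 7, 12, 9, 10, 3, 14, 13, 6]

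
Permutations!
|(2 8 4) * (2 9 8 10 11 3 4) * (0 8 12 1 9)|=21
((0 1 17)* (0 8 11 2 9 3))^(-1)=(0 3 9 2 11 8 17 1)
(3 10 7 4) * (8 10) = (3 8 10 7 4) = [0, 1, 2, 8, 3, 5, 6, 4, 10, 9, 7]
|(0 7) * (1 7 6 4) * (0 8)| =|(0 6 4 1 7 8)| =6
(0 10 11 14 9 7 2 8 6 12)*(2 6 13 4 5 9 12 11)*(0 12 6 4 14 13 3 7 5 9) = (0 10 2 8 3 7 4 9 5)(6 11 13 14) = [10, 1, 8, 7, 9, 0, 11, 4, 3, 5, 2, 13, 12, 14, 6]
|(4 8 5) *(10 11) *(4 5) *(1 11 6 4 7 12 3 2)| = |(1 11 10 6 4 8 7 12 3 2)| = 10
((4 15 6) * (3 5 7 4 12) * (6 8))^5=(3 8 7 12 15 5 6 4)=((3 5 7 4 15 8 6 12))^5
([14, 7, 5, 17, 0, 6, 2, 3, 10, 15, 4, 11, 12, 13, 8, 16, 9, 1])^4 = (17)(0 4 10 8 14)(2 5 6)(9 15 16)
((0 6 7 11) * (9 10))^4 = ((0 6 7 11)(9 10))^4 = (11)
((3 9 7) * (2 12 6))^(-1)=((2 12 6)(3 9 7))^(-1)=(2 6 12)(3 7 9)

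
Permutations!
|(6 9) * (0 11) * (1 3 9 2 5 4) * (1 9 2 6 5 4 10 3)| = 6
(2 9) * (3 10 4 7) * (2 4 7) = [0, 1, 9, 10, 2, 5, 6, 3, 8, 4, 7] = (2 9 4)(3 10 7)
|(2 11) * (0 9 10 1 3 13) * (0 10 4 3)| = 14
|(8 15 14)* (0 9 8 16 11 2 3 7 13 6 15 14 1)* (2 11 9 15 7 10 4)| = |(0 15 1)(2 3 10 4)(6 7 13)(8 14 16 9)| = 12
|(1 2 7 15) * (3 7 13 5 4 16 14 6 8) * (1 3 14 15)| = 9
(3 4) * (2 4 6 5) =(2 4 3 6 5) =[0, 1, 4, 6, 3, 2, 5]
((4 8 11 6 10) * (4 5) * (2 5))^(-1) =(2 10 6 11 8 4 5)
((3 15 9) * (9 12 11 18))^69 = ((3 15 12 11 18 9))^69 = (3 11)(9 12)(15 18)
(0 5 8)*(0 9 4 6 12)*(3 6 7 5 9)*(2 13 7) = (0 9 4 2 13 7 5 8 3 6 12) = [9, 1, 13, 6, 2, 8, 12, 5, 3, 4, 10, 11, 0, 7]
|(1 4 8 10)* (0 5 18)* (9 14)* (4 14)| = |(0 5 18)(1 14 9 4 8 10)| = 6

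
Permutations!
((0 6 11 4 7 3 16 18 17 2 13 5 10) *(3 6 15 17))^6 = ((0 15 17 2 13 5 10)(3 16 18)(4 7 6 11))^6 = (18)(0 10 5 13 2 17 15)(4 6)(7 11)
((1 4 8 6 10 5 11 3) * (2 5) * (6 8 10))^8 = ((1 4 10 2 5 11 3))^8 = (1 4 10 2 5 11 3)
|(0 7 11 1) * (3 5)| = |(0 7 11 1)(3 5)| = 4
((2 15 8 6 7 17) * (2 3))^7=((2 15 8 6 7 17 3))^7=(17)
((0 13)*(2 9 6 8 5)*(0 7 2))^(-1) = (0 5 8 6 9 2 7 13)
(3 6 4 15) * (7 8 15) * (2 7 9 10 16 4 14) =(2 7 8 15 3 6 14)(4 9 10 16) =[0, 1, 7, 6, 9, 5, 14, 8, 15, 10, 16, 11, 12, 13, 2, 3, 4]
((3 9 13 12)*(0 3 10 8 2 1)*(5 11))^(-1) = (0 1 2 8 10 12 13 9 3)(5 11)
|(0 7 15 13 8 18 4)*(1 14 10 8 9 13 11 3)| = 22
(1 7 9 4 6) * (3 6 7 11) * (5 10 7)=(1 11 3 6)(4 5 10 7 9)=[0, 11, 2, 6, 5, 10, 1, 9, 8, 4, 7, 3]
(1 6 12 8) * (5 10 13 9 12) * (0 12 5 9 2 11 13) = (0 12 8 1 6 9 5 10)(2 11 13) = [12, 6, 11, 3, 4, 10, 9, 7, 1, 5, 0, 13, 8, 2]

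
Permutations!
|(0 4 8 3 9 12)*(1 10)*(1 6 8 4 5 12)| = |(0 5 12)(1 10 6 8 3 9)| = 6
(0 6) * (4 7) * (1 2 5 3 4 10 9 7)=[6, 2, 5, 4, 1, 3, 0, 10, 8, 7, 9]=(0 6)(1 2 5 3 4)(7 10 9)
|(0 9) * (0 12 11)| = |(0 9 12 11)| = 4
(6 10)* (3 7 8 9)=(3 7 8 9)(6 10)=[0, 1, 2, 7, 4, 5, 10, 8, 9, 3, 6]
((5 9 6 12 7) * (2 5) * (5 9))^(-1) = ((2 9 6 12 7))^(-1) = (2 7 12 6 9)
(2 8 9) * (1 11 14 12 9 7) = [0, 11, 8, 3, 4, 5, 6, 1, 7, 2, 10, 14, 9, 13, 12] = (1 11 14 12 9 2 8 7)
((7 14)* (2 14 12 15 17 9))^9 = (2 7 15 9 14 12 17)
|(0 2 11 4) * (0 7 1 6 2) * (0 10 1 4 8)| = |(0 10 1 6 2 11 8)(4 7)| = 14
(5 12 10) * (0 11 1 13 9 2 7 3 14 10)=(0 11 1 13 9 2 7 3 14 10 5 12)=[11, 13, 7, 14, 4, 12, 6, 3, 8, 2, 5, 1, 0, 9, 10]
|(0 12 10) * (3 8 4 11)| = |(0 12 10)(3 8 4 11)| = 12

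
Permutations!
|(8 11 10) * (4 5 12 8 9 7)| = |(4 5 12 8 11 10 9 7)| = 8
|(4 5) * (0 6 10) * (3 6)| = |(0 3 6 10)(4 5)| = 4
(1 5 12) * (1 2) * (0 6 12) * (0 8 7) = (0 6 12 2 1 5 8 7) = [6, 5, 1, 3, 4, 8, 12, 0, 7, 9, 10, 11, 2]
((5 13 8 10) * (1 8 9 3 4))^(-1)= ((1 8 10 5 13 9 3 4))^(-1)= (1 4 3 9 13 5 10 8)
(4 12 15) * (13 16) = (4 12 15)(13 16) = [0, 1, 2, 3, 12, 5, 6, 7, 8, 9, 10, 11, 15, 16, 14, 4, 13]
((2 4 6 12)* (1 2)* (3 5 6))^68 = (1 6 3 2 12 5 4)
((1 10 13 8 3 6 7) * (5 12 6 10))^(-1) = (1 7 6 12 5)(3 8 13 10)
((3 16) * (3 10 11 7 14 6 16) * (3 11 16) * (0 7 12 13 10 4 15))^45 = (0 16 12 6)(3 7 4 13)(10 11 14 15)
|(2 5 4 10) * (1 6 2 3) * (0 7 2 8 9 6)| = 24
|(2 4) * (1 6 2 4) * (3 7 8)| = |(1 6 2)(3 7 8)| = 3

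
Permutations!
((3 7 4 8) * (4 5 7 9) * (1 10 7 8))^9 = ((1 10 7 5 8 3 9 4))^9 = (1 10 7 5 8 3 9 4)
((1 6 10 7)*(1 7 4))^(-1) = (1 4 10 6)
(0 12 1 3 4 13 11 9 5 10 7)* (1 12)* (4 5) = (0 1 3 5 10 7)(4 13 11 9) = [1, 3, 2, 5, 13, 10, 6, 0, 8, 4, 7, 9, 12, 11]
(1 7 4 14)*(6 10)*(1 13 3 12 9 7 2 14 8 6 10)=(1 2 14 13 3 12 9 7 4 8 6)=[0, 2, 14, 12, 8, 5, 1, 4, 6, 7, 10, 11, 9, 3, 13]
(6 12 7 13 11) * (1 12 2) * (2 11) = [0, 12, 1, 3, 4, 5, 11, 13, 8, 9, 10, 6, 7, 2] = (1 12 7 13 2)(6 11)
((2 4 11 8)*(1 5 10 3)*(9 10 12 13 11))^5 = (1 8 3 11 10 13 9 12 4 5 2)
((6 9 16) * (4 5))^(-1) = (4 5)(6 16 9)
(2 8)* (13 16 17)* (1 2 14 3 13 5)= (1 2 8 14 3 13 16 17 5)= [0, 2, 8, 13, 4, 1, 6, 7, 14, 9, 10, 11, 12, 16, 3, 15, 17, 5]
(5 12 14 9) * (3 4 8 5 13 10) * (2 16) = (2 16)(3 4 8 5 12 14 9 13 10) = [0, 1, 16, 4, 8, 12, 6, 7, 5, 13, 3, 11, 14, 10, 9, 15, 2]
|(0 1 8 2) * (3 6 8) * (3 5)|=|(0 1 5 3 6 8 2)|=7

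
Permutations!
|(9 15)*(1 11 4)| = 6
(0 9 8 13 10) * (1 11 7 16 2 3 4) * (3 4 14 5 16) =(0 9 8 13 10)(1 11 7 3 14 5 16 2 4) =[9, 11, 4, 14, 1, 16, 6, 3, 13, 8, 0, 7, 12, 10, 5, 15, 2]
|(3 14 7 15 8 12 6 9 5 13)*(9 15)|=12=|(3 14 7 9 5 13)(6 15 8 12)|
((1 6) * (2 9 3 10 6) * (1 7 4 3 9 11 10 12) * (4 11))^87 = ((1 2 4 3 12)(6 7 11 10))^87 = (1 4 12 2 3)(6 10 11 7)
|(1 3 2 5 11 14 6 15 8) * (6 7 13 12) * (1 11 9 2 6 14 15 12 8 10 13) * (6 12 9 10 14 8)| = 24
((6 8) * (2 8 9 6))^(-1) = ((2 8)(6 9))^(-1) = (2 8)(6 9)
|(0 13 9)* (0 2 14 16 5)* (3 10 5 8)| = 10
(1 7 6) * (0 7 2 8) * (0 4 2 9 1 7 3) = (0 3)(1 9)(2 8 4)(6 7) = [3, 9, 8, 0, 2, 5, 7, 6, 4, 1]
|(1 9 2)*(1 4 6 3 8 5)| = |(1 9 2 4 6 3 8 5)| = 8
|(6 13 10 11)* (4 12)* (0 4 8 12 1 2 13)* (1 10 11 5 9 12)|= 12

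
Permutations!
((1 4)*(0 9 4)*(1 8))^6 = ((0 9 4 8 1))^6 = (0 9 4 8 1)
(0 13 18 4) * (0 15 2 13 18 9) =[18, 1, 13, 3, 15, 5, 6, 7, 8, 0, 10, 11, 12, 9, 14, 2, 16, 17, 4] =(0 18 4 15 2 13 9)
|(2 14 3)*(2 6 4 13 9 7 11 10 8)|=|(2 14 3 6 4 13 9 7 11 10 8)|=11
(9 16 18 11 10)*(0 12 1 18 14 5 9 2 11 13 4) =(0 12 1 18 13 4)(2 11 10)(5 9 16 14) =[12, 18, 11, 3, 0, 9, 6, 7, 8, 16, 2, 10, 1, 4, 5, 15, 14, 17, 13]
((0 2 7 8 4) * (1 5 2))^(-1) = ((0 1 5 2 7 8 4))^(-1) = (0 4 8 7 2 5 1)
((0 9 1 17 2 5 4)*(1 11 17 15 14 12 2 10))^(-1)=(0 4 5 2 12 14 15 1 10 17 11 9)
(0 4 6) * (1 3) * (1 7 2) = (0 4 6)(1 3 7 2) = [4, 3, 1, 7, 6, 5, 0, 2]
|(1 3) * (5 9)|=|(1 3)(5 9)|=2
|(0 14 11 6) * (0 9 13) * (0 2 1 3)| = 9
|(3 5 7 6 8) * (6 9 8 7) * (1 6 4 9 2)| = 20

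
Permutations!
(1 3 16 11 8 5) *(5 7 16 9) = (1 3 9 5)(7 16 11 8) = [0, 3, 2, 9, 4, 1, 6, 16, 7, 5, 10, 8, 12, 13, 14, 15, 11]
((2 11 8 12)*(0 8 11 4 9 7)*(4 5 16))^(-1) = ((0 8 12 2 5 16 4 9 7))^(-1) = (0 7 9 4 16 5 2 12 8)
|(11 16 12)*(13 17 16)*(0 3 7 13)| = |(0 3 7 13 17 16 12 11)| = 8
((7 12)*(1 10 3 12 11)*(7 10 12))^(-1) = ((1 12 10 3 7 11))^(-1) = (1 11 7 3 10 12)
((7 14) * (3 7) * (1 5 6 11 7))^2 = ((1 5 6 11 7 14 3))^2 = (1 6 7 3 5 11 14)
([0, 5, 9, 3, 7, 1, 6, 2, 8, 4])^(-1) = [0, 5, 7, 3, 9, 1, 6, 4, 8, 2]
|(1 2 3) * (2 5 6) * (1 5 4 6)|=6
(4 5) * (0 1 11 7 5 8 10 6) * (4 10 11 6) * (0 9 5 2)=(0 1 6 9 5 10 4 8 11 7 2)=[1, 6, 0, 3, 8, 10, 9, 2, 11, 5, 4, 7]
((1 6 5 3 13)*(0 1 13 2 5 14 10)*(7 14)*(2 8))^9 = (0 7)(1 14)(2 5 3 8)(6 10)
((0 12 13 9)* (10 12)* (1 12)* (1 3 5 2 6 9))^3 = ((0 10 3 5 2 6 9)(1 12 13))^3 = (13)(0 5 9 3 6 10 2)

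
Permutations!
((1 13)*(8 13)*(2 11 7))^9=(13)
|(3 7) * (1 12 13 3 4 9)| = 7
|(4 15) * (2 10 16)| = |(2 10 16)(4 15)| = 6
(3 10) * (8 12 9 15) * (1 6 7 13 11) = (1 6 7 13 11)(3 10)(8 12 9 15) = [0, 6, 2, 10, 4, 5, 7, 13, 12, 15, 3, 1, 9, 11, 14, 8]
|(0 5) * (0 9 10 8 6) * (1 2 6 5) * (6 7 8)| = 9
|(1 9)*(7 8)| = 2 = |(1 9)(7 8)|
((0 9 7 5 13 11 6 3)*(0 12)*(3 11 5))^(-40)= ((0 9 7 3 12)(5 13)(6 11))^(-40)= (13)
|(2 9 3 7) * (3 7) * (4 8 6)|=|(2 9 7)(4 8 6)|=3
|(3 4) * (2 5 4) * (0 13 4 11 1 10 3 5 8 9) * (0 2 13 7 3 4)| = 60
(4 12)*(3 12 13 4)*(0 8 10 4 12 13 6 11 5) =(0 8 10 4 6 11 5)(3 13 12) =[8, 1, 2, 13, 6, 0, 11, 7, 10, 9, 4, 5, 3, 12]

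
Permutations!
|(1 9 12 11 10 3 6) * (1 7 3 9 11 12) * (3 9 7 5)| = 15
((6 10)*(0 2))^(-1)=((0 2)(6 10))^(-1)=(0 2)(6 10)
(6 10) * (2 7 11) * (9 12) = (2 7 11)(6 10)(9 12) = [0, 1, 7, 3, 4, 5, 10, 11, 8, 12, 6, 2, 9]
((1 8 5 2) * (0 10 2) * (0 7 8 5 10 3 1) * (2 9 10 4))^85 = (0 8 1 2 7 3 4 5)(9 10)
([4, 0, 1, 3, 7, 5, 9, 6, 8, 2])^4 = [9, 6, 7, 3, 2, 5, 0, 1, 8, 4]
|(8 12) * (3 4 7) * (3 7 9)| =|(3 4 9)(8 12)| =6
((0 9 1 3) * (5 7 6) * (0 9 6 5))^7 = ((0 6)(1 3 9)(5 7))^7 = (0 6)(1 3 9)(5 7)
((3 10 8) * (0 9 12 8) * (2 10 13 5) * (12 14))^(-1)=((0 9 14 12 8 3 13 5 2 10))^(-1)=(0 10 2 5 13 3 8 12 14 9)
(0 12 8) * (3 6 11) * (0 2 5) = (0 12 8 2 5)(3 6 11) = [12, 1, 5, 6, 4, 0, 11, 7, 2, 9, 10, 3, 8]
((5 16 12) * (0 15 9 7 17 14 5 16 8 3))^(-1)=(0 3 8 5 14 17 7 9 15)(12 16)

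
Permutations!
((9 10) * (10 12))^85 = ((9 12 10))^85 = (9 12 10)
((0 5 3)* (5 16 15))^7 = ((0 16 15 5 3))^7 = (0 15 3 16 5)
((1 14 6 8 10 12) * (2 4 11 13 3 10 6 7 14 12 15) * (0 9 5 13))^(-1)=((0 9 5 13 3 10 15 2 4 11)(1 12)(6 8)(7 14))^(-1)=(0 11 4 2 15 10 3 13 5 9)(1 12)(6 8)(7 14)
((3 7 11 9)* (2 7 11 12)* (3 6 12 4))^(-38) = (2 4 11 6)(3 9 12 7) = ((2 7 4 3 11 9 6 12))^(-38)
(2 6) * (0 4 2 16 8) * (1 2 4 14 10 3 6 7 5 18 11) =(0 14 10 3 6 16 8)(1 2 7 5 18 11) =[14, 2, 7, 6, 4, 18, 16, 5, 0, 9, 3, 1, 12, 13, 10, 15, 8, 17, 11]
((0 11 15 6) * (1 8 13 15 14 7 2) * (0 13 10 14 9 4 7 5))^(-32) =(0 11 9 4 7 2 1 8 10 14 5)(6 13 15)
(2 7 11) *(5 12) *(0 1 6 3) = (0 1 6 3)(2 7 11)(5 12) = [1, 6, 7, 0, 4, 12, 3, 11, 8, 9, 10, 2, 5]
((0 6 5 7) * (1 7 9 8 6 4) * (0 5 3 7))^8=((0 4 1)(3 7 5 9 8 6))^8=(0 1 4)(3 5 8)(6 7 9)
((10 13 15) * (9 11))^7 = (9 11)(10 13 15)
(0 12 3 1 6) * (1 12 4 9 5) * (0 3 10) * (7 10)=[4, 6, 2, 12, 9, 1, 3, 10, 8, 5, 0, 11, 7]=(0 4 9 5 1 6 3 12 7 10)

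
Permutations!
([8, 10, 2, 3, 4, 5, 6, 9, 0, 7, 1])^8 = (10)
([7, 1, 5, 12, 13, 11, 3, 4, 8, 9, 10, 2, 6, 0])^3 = [13, 1, 2, 3, 7, 5, 6, 0, 8, 9, 10, 11, 12, 4]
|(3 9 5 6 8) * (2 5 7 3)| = 12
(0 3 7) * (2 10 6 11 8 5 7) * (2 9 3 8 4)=[8, 1, 10, 9, 2, 7, 11, 0, 5, 3, 6, 4]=(0 8 5 7)(2 10 6 11 4)(3 9)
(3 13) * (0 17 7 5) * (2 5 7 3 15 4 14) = (0 17 3 13 15 4 14 2 5) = [17, 1, 5, 13, 14, 0, 6, 7, 8, 9, 10, 11, 12, 15, 2, 4, 16, 3]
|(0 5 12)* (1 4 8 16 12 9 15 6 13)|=11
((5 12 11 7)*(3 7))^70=(12)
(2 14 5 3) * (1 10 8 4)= [0, 10, 14, 2, 1, 3, 6, 7, 4, 9, 8, 11, 12, 13, 5]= (1 10 8 4)(2 14 5 3)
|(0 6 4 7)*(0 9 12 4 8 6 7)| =10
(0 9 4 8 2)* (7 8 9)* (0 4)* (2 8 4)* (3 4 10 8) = (0 7 10 8 3 4 9) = [7, 1, 2, 4, 9, 5, 6, 10, 3, 0, 8]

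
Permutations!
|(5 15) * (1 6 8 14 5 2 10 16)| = 9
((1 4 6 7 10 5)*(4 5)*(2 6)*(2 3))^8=((1 5)(2 6 7 10 4 3))^8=(2 7 4)(3 6 10)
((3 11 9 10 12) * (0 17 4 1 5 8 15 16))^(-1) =(0 16 15 8 5 1 4 17)(3 12 10 9 11)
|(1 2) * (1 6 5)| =4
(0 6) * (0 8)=[6, 1, 2, 3, 4, 5, 8, 7, 0]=(0 6 8)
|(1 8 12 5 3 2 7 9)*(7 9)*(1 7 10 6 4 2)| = |(1 8 12 5 3)(2 9 7 10 6 4)| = 30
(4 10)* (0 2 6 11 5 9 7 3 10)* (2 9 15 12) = (0 9 7 3 10 4)(2 6 11 5 15 12) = [9, 1, 6, 10, 0, 15, 11, 3, 8, 7, 4, 5, 2, 13, 14, 12]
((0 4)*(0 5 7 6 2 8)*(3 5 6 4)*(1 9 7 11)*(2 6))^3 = (0 11 7 8 5 9 2 3 1 4)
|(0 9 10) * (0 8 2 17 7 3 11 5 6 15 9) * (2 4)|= |(2 17 7 3 11 5 6 15 9 10 8 4)|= 12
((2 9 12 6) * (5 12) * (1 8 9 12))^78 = (12)(1 9)(5 8)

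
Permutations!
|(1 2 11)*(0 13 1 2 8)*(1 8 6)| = 6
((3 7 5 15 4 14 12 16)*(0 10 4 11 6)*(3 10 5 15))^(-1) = (0 6 11 15 7 3 5)(4 10 16 12 14)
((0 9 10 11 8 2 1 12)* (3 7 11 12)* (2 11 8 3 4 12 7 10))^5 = (0 12 4 1 2 9)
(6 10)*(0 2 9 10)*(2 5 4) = [5, 1, 9, 3, 2, 4, 0, 7, 8, 10, 6] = (0 5 4 2 9 10 6)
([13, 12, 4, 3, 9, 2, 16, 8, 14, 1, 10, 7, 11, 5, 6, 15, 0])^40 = (0 6 8 11 1 4 5)(2 13 16 14 7 12 9)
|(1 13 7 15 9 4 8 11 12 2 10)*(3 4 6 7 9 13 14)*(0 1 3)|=|(0 1 14)(2 10 3 4 8 11 12)(6 7 15 13 9)|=105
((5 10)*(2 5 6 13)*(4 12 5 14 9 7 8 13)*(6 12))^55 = ((2 14 9 7 8 13)(4 6)(5 10 12))^55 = (2 14 9 7 8 13)(4 6)(5 10 12)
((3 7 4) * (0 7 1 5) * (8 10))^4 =(10)(0 1 4)(3 7 5)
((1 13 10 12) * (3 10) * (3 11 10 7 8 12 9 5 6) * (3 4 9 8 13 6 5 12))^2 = (1 4 12 6 9)(3 13 10)(7 11 8)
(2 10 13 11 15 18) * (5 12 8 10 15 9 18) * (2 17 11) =(2 15 5 12 8 10 13)(9 18 17 11) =[0, 1, 15, 3, 4, 12, 6, 7, 10, 18, 13, 9, 8, 2, 14, 5, 16, 11, 17]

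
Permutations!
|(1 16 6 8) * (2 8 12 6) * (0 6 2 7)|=8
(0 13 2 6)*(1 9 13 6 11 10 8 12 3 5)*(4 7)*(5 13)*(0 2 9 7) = (0 6 2 11 10 8 12 3 13 9 5 1 7 4) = [6, 7, 11, 13, 0, 1, 2, 4, 12, 5, 8, 10, 3, 9]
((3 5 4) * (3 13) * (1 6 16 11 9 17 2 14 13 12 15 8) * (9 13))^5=((1 6 16 11 13 3 5 4 12 15 8)(2 14 9 17))^5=(1 3 8 13 15 11 12 16 4 6 5)(2 14 9 17)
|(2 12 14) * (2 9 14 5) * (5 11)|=|(2 12 11 5)(9 14)|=4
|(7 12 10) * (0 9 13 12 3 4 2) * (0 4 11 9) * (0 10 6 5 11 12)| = |(0 10 7 3 12 6 5 11 9 13)(2 4)| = 10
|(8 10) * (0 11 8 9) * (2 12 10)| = |(0 11 8 2 12 10 9)| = 7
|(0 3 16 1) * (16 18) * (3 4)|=6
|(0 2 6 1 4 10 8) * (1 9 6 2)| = 10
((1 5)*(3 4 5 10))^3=(1 4 10 5 3)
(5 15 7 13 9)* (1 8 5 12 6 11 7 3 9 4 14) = (1 8 5 15 3 9 12 6 11 7 13 4 14) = [0, 8, 2, 9, 14, 15, 11, 13, 5, 12, 10, 7, 6, 4, 1, 3]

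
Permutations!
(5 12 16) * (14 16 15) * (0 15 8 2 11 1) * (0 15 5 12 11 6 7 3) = (0 5 11 1 15 14 16 12 8 2 6 7 3) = [5, 15, 6, 0, 4, 11, 7, 3, 2, 9, 10, 1, 8, 13, 16, 14, 12]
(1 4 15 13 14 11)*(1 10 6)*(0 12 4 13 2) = (0 12 4 15 2)(1 13 14 11 10 6) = [12, 13, 0, 3, 15, 5, 1, 7, 8, 9, 6, 10, 4, 14, 11, 2]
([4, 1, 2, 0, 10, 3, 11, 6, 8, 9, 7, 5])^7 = [3, 1, 2, 5, 0, 11, 7, 10, 8, 9, 4, 6]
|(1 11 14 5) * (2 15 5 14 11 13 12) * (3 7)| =|(1 13 12 2 15 5)(3 7)| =6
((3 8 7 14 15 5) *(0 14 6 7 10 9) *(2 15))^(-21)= ((0 14 2 15 5 3 8 10 9)(6 7))^(-21)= (0 8 15)(2 9 3)(5 14 10)(6 7)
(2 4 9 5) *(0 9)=(0 9 5 2 4)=[9, 1, 4, 3, 0, 2, 6, 7, 8, 5]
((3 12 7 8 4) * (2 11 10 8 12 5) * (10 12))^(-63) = ((2 11 12 7 10 8 4 3 5))^(-63) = (12)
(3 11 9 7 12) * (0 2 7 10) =[2, 1, 7, 11, 4, 5, 6, 12, 8, 10, 0, 9, 3] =(0 2 7 12 3 11 9 10)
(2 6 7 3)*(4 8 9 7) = [0, 1, 6, 2, 8, 5, 4, 3, 9, 7] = (2 6 4 8 9 7 3)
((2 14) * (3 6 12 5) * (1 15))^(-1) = (1 15)(2 14)(3 5 12 6)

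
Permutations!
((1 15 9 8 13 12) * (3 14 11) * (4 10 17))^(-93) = (17)(1 8)(9 12)(13 15)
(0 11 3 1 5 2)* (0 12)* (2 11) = (0 2 12)(1 5 11 3) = [2, 5, 12, 1, 4, 11, 6, 7, 8, 9, 10, 3, 0]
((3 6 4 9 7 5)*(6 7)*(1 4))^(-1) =((1 4 9 6)(3 7 5))^(-1) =(1 6 9 4)(3 5 7)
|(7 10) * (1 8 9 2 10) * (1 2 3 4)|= 15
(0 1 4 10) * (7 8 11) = (0 1 4 10)(7 8 11) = [1, 4, 2, 3, 10, 5, 6, 8, 11, 9, 0, 7]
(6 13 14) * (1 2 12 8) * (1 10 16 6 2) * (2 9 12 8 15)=(2 8 10 16 6 13 14 9 12 15)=[0, 1, 8, 3, 4, 5, 13, 7, 10, 12, 16, 11, 15, 14, 9, 2, 6]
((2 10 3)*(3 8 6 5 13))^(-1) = ((2 10 8 6 5 13 3))^(-1) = (2 3 13 5 6 8 10)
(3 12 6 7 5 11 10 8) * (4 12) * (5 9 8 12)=(3 4 5 11 10 12 6 7 9 8)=[0, 1, 2, 4, 5, 11, 7, 9, 3, 8, 12, 10, 6]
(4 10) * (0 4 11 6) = (0 4 10 11 6) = [4, 1, 2, 3, 10, 5, 0, 7, 8, 9, 11, 6]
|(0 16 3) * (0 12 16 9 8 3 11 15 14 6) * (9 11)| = 5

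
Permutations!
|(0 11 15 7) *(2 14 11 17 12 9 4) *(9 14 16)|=28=|(0 17 12 14 11 15 7)(2 16 9 4)|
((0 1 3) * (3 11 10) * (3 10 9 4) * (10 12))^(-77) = ((0 1 11 9 4 3)(10 12))^(-77) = (0 1 11 9 4 3)(10 12)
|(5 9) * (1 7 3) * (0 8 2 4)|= |(0 8 2 4)(1 7 3)(5 9)|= 12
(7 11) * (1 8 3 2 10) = (1 8 3 2 10)(7 11) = [0, 8, 10, 2, 4, 5, 6, 11, 3, 9, 1, 7]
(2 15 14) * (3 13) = (2 15 14)(3 13) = [0, 1, 15, 13, 4, 5, 6, 7, 8, 9, 10, 11, 12, 3, 2, 14]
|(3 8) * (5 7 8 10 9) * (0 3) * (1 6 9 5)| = 6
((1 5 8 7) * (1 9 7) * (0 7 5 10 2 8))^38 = ((0 7 9 5)(1 10 2 8))^38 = (0 9)(1 2)(5 7)(8 10)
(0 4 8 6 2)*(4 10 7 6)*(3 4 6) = (0 10 7 3 4 8 6 2) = [10, 1, 0, 4, 8, 5, 2, 3, 6, 9, 7]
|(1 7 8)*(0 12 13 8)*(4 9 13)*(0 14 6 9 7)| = 10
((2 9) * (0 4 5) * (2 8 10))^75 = (2 10 8 9)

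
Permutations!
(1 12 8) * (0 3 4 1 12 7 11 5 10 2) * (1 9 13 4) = (0 3 1 7 11 5 10 2)(4 9 13)(8 12) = [3, 7, 0, 1, 9, 10, 6, 11, 12, 13, 2, 5, 8, 4]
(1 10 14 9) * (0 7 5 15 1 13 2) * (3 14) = (0 7 5 15 1 10 3 14 9 13 2) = [7, 10, 0, 14, 4, 15, 6, 5, 8, 13, 3, 11, 12, 2, 9, 1]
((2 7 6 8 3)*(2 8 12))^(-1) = (2 12 6 7)(3 8)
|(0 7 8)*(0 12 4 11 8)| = 4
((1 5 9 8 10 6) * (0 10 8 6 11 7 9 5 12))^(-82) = (0 1 9 11)(6 7 10 12)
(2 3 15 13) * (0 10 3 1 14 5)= (0 10 3 15 13 2 1 14 5)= [10, 14, 1, 15, 4, 0, 6, 7, 8, 9, 3, 11, 12, 2, 5, 13]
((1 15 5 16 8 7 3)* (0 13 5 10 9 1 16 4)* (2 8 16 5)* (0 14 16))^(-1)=(0 16 14 4 5 3 7 8 2 13)(1 9 10 15)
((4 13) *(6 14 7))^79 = (4 13)(6 14 7)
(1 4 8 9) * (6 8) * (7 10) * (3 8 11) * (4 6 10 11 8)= (1 6 8 9)(3 4 10 7 11)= [0, 6, 2, 4, 10, 5, 8, 11, 9, 1, 7, 3]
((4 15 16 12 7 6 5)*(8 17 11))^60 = ((4 15 16 12 7 6 5)(8 17 11))^60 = (17)(4 7 15 6 16 5 12)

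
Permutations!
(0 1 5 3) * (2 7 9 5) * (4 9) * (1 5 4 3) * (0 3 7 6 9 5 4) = (0 4 5 1 2 6 9) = [4, 2, 6, 3, 5, 1, 9, 7, 8, 0]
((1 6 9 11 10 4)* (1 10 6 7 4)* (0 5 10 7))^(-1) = ((0 5 10 1)(4 7)(6 9 11))^(-1) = (0 1 10 5)(4 7)(6 11 9)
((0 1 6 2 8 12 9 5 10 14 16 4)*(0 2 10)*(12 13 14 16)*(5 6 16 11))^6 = (0 13 11 2 6 16 12)(1 14 5 8 10 4 9)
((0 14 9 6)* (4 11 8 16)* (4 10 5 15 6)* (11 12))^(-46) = ((0 14 9 4 12 11 8 16 10 5 15 6))^(-46) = (0 9 12 8 10 15)(4 11 16 5 6 14)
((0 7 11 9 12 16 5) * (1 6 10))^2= (0 11 12 5 7 9 16)(1 10 6)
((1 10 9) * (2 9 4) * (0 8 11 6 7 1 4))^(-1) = (0 10 1 7 6 11 8)(2 4 9)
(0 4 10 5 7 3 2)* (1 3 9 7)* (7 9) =(0 4 10 5 1 3 2) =[4, 3, 0, 2, 10, 1, 6, 7, 8, 9, 5]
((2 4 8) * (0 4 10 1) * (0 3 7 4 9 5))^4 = ((0 9 5)(1 3 7 4 8 2 10))^4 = (0 9 5)(1 8 3 2 7 10 4)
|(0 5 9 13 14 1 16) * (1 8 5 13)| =8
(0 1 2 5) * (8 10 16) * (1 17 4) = [17, 2, 5, 3, 1, 0, 6, 7, 10, 9, 16, 11, 12, 13, 14, 15, 8, 4] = (0 17 4 1 2 5)(8 10 16)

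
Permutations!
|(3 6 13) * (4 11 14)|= |(3 6 13)(4 11 14)|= 3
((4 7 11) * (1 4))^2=((1 4 7 11))^2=(1 7)(4 11)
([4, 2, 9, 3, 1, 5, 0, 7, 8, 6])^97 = [4, 2, 9, 3, 1, 5, 0, 7, 8, 6]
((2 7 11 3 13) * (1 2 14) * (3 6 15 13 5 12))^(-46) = (1 7 6 13)(2 11 15 14)(3 12 5)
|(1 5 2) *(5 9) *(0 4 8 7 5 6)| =9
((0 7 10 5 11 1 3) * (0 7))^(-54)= ((1 3 7 10 5 11))^(-54)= (11)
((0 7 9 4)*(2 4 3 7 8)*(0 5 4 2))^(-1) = ((0 8)(3 7 9)(4 5))^(-1) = (0 8)(3 9 7)(4 5)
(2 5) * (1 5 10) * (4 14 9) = (1 5 2 10)(4 14 9) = [0, 5, 10, 3, 14, 2, 6, 7, 8, 4, 1, 11, 12, 13, 9]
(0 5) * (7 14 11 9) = (0 5)(7 14 11 9) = [5, 1, 2, 3, 4, 0, 6, 14, 8, 7, 10, 9, 12, 13, 11]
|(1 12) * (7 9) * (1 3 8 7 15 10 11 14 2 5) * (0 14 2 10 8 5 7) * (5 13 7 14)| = |(0 5 1 12 3 13 7 9 15 8)(2 14 10 11)| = 20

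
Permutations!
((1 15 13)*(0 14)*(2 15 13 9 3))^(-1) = ((0 14)(1 13)(2 15 9 3))^(-1) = (0 14)(1 13)(2 3 9 15)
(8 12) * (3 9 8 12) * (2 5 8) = (12)(2 5 8 3 9) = [0, 1, 5, 9, 4, 8, 6, 7, 3, 2, 10, 11, 12]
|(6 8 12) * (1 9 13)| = 3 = |(1 9 13)(6 8 12)|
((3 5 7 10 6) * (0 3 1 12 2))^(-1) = ((0 3 5 7 10 6 1 12 2))^(-1) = (0 2 12 1 6 10 7 5 3)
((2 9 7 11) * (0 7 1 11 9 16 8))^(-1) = (0 8 16 2 11 1 9 7)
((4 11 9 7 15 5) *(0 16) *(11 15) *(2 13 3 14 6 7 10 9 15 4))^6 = (16)(2 11 14)(3 5 7)(6 13 15)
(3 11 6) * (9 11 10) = (3 10 9 11 6) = [0, 1, 2, 10, 4, 5, 3, 7, 8, 11, 9, 6]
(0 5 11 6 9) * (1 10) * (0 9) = (0 5 11 6)(1 10) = [5, 10, 2, 3, 4, 11, 0, 7, 8, 9, 1, 6]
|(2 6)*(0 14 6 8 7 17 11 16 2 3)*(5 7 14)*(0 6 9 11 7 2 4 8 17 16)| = |(0 5 2 17 7 16 4 8 14 9 11)(3 6)| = 22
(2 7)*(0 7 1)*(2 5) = [7, 0, 1, 3, 4, 2, 6, 5] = (0 7 5 2 1)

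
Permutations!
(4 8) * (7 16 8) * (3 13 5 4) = (3 13 5 4 7 16 8) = [0, 1, 2, 13, 7, 4, 6, 16, 3, 9, 10, 11, 12, 5, 14, 15, 8]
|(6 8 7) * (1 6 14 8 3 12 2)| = |(1 6 3 12 2)(7 14 8)| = 15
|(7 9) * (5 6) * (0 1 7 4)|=10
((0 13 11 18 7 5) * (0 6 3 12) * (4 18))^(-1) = (0 12 3 6 5 7 18 4 11 13)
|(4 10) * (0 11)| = 2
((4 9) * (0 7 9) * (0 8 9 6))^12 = ((0 7 6)(4 8 9))^12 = (9)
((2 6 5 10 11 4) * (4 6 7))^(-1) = ((2 7 4)(5 10 11 6))^(-1) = (2 4 7)(5 6 11 10)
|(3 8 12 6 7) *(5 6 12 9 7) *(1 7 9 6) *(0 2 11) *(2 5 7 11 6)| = 20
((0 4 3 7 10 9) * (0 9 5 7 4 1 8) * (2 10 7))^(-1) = ((0 1 8)(2 10 5)(3 4))^(-1) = (0 8 1)(2 5 10)(3 4)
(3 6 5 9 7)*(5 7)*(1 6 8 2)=(1 6 7 3 8 2)(5 9)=[0, 6, 1, 8, 4, 9, 7, 3, 2, 5]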